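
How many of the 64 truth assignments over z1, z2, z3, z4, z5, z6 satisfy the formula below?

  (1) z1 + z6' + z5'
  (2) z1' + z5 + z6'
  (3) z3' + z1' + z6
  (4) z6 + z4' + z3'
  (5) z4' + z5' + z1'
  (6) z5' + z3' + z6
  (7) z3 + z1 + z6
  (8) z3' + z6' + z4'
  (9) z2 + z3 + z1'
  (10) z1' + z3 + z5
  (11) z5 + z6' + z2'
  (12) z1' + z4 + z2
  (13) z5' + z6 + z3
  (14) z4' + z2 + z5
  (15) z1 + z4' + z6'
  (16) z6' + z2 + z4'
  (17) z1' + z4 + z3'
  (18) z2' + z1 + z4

4

There are 2^6 = 64 truth assignments over (z1, z2, z3, z4, z5, z6).
Split on z6. With z6 = 1, the clauses containing z6 are satisfied and z6' drops from the rest; 3 of the 2^5 = 32 assignments to the other variables satisfy what remains.
With z6 = 0, by the same count on the reduced clause set, 1 assignment works.
Total: 3 + 1 = 4.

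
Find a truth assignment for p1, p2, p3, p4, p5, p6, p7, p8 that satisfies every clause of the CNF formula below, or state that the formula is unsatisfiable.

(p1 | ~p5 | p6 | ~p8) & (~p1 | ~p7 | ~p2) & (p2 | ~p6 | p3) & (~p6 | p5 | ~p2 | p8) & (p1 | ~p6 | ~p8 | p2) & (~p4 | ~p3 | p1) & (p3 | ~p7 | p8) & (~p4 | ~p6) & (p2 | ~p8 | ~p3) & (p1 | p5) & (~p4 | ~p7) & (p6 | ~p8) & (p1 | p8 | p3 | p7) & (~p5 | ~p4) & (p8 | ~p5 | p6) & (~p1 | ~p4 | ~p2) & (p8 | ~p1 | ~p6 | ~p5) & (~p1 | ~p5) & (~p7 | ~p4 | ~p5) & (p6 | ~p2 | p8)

Case p4 = 0:
Case p1 = 0:
From the singleton clause (p5), p5 = 1.
Case p6 = 1:
Case p2 = 1:
Case p3 = 0:
Case p7 = 0:
From the singleton clause (p8), p8 = 1.
Every clause now holds.

p1=0,  p2=1,  p3=0,  p4=0,  p5=1,  p6=1,  p7=0,  p8=1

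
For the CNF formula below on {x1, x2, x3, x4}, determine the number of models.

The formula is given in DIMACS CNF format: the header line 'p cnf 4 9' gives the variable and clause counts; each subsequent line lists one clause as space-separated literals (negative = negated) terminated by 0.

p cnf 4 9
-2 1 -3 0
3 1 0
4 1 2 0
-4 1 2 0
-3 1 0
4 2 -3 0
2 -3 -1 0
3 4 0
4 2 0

There are 2^4 = 16 truth assignments over (x1, x2, x3, x4).
Split on x2. With x2 = True, the clauses containing x2 are satisfied and ¬x2 drops from the rest; 3 of the 2^3 = 8 assignments to the other variables satisfy what remains.
With x2 = False, by the same count on the reduced clause set, 1 assignment works.
(One model: x1=T, x2=F, x3=F, x4=T.)
Total: 3 + 1 = 4.

4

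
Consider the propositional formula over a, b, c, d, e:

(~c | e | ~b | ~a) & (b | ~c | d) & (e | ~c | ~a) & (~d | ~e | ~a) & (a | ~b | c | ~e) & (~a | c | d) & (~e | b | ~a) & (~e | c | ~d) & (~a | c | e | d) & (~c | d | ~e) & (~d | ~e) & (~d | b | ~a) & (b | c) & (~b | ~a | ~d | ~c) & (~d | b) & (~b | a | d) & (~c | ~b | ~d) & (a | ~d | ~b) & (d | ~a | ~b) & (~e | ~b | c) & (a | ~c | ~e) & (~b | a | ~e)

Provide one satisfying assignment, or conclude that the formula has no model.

Branch on d: set d = 1.
(~e) alone gives e = 0.
(b) alone gives b = 1.
(~c) alone gives c = 0.
(a) alone gives a = 1.
Every clause now holds.

a ↦ 1, b ↦ 1, c ↦ 0, d ↦ 1, e ↦ 0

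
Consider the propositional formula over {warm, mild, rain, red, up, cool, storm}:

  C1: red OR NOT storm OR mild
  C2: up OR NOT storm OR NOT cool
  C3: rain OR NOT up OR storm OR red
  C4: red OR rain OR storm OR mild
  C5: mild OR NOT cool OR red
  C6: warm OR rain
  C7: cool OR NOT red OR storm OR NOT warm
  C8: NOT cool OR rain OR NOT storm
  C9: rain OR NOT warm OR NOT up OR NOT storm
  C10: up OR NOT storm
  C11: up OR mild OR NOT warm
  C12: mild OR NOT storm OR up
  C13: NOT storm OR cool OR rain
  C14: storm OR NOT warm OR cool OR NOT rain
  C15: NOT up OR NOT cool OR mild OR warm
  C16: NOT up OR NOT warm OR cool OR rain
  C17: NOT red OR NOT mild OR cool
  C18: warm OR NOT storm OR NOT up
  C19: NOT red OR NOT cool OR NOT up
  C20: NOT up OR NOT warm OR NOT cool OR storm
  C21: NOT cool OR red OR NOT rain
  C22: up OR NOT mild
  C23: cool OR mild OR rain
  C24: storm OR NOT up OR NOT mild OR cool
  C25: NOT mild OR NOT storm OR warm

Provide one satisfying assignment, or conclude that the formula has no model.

warm ↦ false, mild ↦ false, rain ↦ true, red ↦ true, up ↦ false, cool ↦ false, storm ↦ false

Try warm = false.
Unit clause (rain) forces rain = true.
Try up = false.
Unit clause (NOT storm) forces storm = false.
Unit clause (NOT mild) forces mild = false.
Try cool = false.
All clauses hold; red can take either value.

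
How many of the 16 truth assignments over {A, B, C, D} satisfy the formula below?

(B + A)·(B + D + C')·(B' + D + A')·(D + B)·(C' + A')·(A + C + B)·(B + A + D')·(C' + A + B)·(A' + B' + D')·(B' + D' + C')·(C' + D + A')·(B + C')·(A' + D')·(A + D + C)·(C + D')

1

There are 2^4 = 16 truth assignments over (A, B, C, D).
Check each against the 15 clauses (columns in the order A, B, C, D):
  F F F F  ✗ fails (B + A)
  F F F T  ✗ fails (B + A)
  F F T F  ✗ fails (B + A)
  F F T T  ✗ fails (B + A)
  F T F F  ✗ fails (A + D + C)
  F T F T  ✗ fails (C + D')
  F T T F  ✓ satisfies all
  F T T T  ✗ fails (B' + D' + C')
  T F F F  ✗ fails (D + B)
  T F F T  ✗ fails (A' + D')
  T F T F  ✗ fails (B + D + C')
  T F T T  ✗ fails (C' + A')
  T T F F  ✗ fails (B' + D + A')
  T T F T  ✗ fails (A' + B' + D')
  T T T F  ✗ fails (B' + D + A')
  T T T T  ✗ fails (C' + A')
1 of the 16 rows is a model.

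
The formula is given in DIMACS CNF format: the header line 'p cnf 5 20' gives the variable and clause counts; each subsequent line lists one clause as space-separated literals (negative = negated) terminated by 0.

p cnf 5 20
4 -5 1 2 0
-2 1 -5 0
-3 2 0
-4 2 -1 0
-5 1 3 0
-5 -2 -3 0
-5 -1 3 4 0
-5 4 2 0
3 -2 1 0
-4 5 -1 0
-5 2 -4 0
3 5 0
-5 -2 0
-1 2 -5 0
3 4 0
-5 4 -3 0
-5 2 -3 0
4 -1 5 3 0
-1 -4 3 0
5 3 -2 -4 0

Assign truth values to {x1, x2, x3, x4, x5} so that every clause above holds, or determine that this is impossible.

Suppose x3 = True.
The clause (x2) is unit, so x2 = True.
The clause (¬x5) is unit, so x5 = False.
Suppose x4 = False.
All clauses hold; x1 can take either value.

x1 ↦ False,  x2 ↦ True,  x3 ↦ True,  x4 ↦ False,  x5 ↦ False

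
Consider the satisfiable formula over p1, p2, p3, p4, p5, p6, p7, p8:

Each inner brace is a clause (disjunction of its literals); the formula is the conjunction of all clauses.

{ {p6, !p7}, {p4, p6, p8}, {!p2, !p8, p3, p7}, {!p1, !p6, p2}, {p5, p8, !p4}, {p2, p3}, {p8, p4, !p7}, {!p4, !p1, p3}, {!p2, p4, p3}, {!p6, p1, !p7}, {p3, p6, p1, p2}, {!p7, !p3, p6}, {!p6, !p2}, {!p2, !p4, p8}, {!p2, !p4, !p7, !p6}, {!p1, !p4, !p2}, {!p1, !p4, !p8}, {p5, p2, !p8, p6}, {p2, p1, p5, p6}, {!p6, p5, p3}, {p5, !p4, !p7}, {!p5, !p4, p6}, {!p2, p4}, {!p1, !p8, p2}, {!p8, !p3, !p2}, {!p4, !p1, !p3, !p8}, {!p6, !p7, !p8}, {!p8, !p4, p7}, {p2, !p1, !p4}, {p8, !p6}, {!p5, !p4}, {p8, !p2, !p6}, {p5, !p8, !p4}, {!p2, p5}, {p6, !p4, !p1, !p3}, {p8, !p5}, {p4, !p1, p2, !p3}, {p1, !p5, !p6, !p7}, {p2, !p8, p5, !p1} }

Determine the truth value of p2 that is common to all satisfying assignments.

False

Suppose p2 = true.
The clause (!p6) is unit, so p6 = false.
The clause (!p7) is unit, so p7 = false.
The clause (p4) is unit, so p4 = true.
The clause (p8) is unit, so p8 = true.
That conflicts with the unit clause (!p8).
So every satisfying assignment has p2 = False.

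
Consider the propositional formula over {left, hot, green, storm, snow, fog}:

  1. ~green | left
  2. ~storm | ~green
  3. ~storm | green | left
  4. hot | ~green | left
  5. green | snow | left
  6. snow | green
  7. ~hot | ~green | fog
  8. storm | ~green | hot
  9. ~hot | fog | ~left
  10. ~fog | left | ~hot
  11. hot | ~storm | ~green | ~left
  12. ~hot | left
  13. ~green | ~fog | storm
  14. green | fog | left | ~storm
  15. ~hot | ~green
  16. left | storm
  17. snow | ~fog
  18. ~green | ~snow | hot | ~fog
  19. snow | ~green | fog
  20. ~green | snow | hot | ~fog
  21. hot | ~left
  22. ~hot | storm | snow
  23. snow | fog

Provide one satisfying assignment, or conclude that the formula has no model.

Branch on green: set green = 0.
The clause (snow) is unit, so snow = 1.
Branch on storm: set storm = 1.
The clause (left) is unit, so left = 1.
The clause (hot) is unit, so hot = 1.
The clause (fog) is unit, so fog = 1.
This assignment satisfies each clause.

left=1, hot=1, green=0, storm=1, snow=1, fog=1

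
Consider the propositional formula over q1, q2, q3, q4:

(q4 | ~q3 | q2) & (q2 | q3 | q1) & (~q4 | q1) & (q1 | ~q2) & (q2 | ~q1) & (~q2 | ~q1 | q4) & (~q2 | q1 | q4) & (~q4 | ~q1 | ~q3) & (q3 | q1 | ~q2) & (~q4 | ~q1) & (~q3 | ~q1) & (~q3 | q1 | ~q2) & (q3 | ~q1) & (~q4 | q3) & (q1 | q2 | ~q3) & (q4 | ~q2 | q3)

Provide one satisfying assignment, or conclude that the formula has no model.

UNSATISFIABLE

Branch on q4: set q4 = 0.
Branch on q3: set q3 = 0.
Unit clause (~q1) forces q1 = 0.
Unit clause (q2) forces q2 = 1.
But (~q2) is also a unit clause — contradiction.
So q3 must be the other value — set q3 = 1.
Unit clause (q2) forces q2 = 1.
Unit clause (q1) forces q1 = 1.
But (~q1) is also a unit clause — contradiction.
Neither q3 = 1 nor q3 = 0 works.
So q4 must be the other value — set q4 = 1.
Unit clause (q1) forces q1 = 1.
But (~q1) is also a unit clause — contradiction.
Neither q4 = 1 nor q4 = 0 works.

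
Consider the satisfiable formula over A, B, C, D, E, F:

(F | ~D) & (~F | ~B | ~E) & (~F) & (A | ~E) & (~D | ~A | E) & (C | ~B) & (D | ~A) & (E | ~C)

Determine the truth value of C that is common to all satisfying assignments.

False

Suppose C = 1.
The clause (~F) is unit, so F = 0.
The clause (~D) is unit, so D = 0.
The clause (~A) is unit, so A = 0.
The clause (~E) is unit, so E = 0.
Now (E) is unsatisfied and unit — conflict.
So every satisfying assignment has C = False.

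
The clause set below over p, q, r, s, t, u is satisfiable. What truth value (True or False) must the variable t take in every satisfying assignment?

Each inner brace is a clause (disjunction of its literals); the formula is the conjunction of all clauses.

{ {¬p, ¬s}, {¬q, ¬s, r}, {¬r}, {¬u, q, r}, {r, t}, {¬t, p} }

True

Suppose t = False.
From the singleton clause (¬r), r = False.
Now (r) is unsatisfied and unit — conflict.
So every satisfying assignment has t = True.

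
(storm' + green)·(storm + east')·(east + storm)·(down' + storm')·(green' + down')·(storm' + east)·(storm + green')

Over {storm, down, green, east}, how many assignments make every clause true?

There are 2^4 = 16 truth assignments over (storm, down, green, east).
Split on down. With down = 1, the clauses containing down are satisfied and down' drops from the rest; 0 of the 2^3 = 8 assignments to the other variables satisfy what remains.
With down = 0, by the same count on the reduced clause set, 1 assignment works.
Total: 0 + 1 = 1.

1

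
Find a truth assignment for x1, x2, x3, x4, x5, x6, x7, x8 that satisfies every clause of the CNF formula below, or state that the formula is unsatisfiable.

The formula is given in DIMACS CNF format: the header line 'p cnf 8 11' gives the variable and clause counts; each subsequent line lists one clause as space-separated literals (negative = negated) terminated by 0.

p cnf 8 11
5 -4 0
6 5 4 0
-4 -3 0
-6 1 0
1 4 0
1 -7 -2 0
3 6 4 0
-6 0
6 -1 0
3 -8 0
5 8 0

x1 ↦ False; x2 ↦ False; x3 ↦ False; x4 ↦ True; x5 ↦ True; x6 ↦ False; x7 ↦ True; x8 ↦ False

The clause (¬x6) is unit, so x6 = False.
The clause (¬x1) is unit, so x1 = False.
The clause (x4) is unit, so x4 = True.
The clause (x5) is unit, so x5 = True.
The clause (¬x3) is unit, so x3 = False.
The clause (¬x8) is unit, so x8 = False.
Branch on x7: set x7 = True.
The clause (¬x2) is unit, so x2 = False.
All clauses are satisfied.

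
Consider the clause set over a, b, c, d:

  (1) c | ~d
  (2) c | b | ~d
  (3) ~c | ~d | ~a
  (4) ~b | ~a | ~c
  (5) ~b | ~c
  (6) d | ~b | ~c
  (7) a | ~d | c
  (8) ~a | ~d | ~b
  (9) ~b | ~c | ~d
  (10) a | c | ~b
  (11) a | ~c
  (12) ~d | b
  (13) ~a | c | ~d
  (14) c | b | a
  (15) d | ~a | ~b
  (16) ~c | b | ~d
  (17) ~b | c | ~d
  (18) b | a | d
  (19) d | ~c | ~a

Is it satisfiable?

Branch on c: set c = 0.
The clause (~d) is unit, so d = 0.
Branch on a: set a = 1.
The clause (~b) is unit, so b = 0.
All clauses are satisfied.
A satisfying assignment: a=1, b=0, c=0, d=0.

Yes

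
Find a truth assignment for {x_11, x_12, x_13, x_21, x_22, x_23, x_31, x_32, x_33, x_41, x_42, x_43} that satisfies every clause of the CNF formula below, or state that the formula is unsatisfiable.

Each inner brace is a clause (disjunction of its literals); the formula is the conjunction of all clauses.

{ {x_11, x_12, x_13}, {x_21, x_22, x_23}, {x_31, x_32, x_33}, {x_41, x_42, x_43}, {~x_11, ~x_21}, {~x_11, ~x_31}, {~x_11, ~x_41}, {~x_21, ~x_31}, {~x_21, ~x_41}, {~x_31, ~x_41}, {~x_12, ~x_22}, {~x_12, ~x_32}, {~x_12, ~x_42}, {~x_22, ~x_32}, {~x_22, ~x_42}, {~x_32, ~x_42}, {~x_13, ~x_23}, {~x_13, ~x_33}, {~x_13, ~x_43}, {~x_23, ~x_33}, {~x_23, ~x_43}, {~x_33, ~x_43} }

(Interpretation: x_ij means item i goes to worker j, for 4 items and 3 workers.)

Case x_11 = 0:
Case x_12 = 1:
Unit clause (~x_22) forces x_22 = 0.
Unit clause (~x_32) forces x_32 = 0.
Unit clause (~x_42) forces x_42 = 0.
Case x_21 = 1:
Unit clause (~x_31) forces x_31 = 0.
Unit clause (x_33) forces x_33 = 1.
Unit clause (~x_41) forces x_41 = 0.
Unit clause (x_43) forces x_43 = 1.
That conflicts with the unit clause (~x_43).
That branch fails; take x_21 = 0 instead.
Unit clause (x_23) forces x_23 = 1.
Unit clause (~x_13) forces x_13 = 0.
Unit clause (~x_33) forces x_33 = 0.
Unit clause (x_31) forces x_31 = 1.
Unit clause (~x_41) forces x_41 = 0.
Unit clause (x_43) forces x_43 = 1.
That conflicts with the unit clause (~x_43).
Either choice for x_21 ends in contradiction.
That branch fails; take x_12 = 0 instead.
Unit clause (x_13) forces x_13 = 1.
Unit clause (~x_23) forces x_23 = 0.
Unit clause (~x_33) forces x_33 = 0.
Unit clause (~x_43) forces x_43 = 0.
Case x_21 = 1:
Unit clause (~x_31) forces x_31 = 0.
Unit clause (x_32) forces x_32 = 1.
Unit clause (~x_41) forces x_41 = 0.
Unit clause (x_42) forces x_42 = 1.
That conflicts with the unit clause (~x_42).
That branch fails; take x_21 = 0 instead.
Unit clause (x_22) forces x_22 = 1.
Unit clause (~x_32) forces x_32 = 0.
Unit clause (x_31) forces x_31 = 1.
Unit clause (~x_41) forces x_41 = 0.
Unit clause (x_42) forces x_42 = 1.
That conflicts with the unit clause (~x_42).
Either choice for x_21 ends in contradiction.
Either choice for x_12 ends in contradiction.
That branch fails; take x_11 = 1 instead.
Unit clause (~x_21) forces x_21 = 0.
Unit clause (~x_31) forces x_31 = 0.
Unit clause (~x_41) forces x_41 = 0.
Case x_22 = 1:
Unit clause (~x_12) forces x_12 = 0.
Unit clause (~x_32) forces x_32 = 0.
Unit clause (x_33) forces x_33 = 1.
Unit clause (~x_42) forces x_42 = 0.
Unit clause (x_43) forces x_43 = 1.
That conflicts with the unit clause (~x_43).
That branch fails; take x_22 = 0 instead.
Unit clause (x_23) forces x_23 = 1.
Unit clause (~x_13) forces x_13 = 0.
Unit clause (~x_33) forces x_33 = 0.
Unit clause (x_32) forces x_32 = 1.
Unit clause (~x_12) forces x_12 = 0.
Unit clause (~x_42) forces x_42 = 0.
Unit clause (x_43) forces x_43 = 1.
That conflicts with the unit clause (~x_43).
Either choice for x_22 ends in contradiction.
Either choice for x_11 ends in contradiction.

UNSATISFIABLE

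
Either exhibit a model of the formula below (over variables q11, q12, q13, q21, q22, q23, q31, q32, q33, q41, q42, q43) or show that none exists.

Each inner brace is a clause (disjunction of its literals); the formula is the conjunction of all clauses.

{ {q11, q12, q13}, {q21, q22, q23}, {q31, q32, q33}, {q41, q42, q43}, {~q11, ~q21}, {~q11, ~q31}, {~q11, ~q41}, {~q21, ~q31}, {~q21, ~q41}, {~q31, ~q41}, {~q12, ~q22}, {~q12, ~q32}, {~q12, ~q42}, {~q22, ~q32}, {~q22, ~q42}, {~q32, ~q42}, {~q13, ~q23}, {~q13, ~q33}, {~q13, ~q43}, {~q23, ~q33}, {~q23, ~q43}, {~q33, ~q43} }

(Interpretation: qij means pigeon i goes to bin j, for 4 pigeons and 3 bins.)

UNSATISFIABLE

Try q11 = 0.
Try q12 = 1.
The clause (~q22) is unit, so q22 = 0.
The clause (~q32) is unit, so q32 = 0.
The clause (~q42) is unit, so q42 = 0.
Try q21 = 1.
The clause (~q31) is unit, so q31 = 0.
The clause (q33) is unit, so q33 = 1.
The clause (~q41) is unit, so q41 = 0.
The clause (q43) is unit, so q43 = 1.
That conflicts with the unit clause (~q43).
That branch fails; take q21 = 0 instead.
The clause (q23) is unit, so q23 = 1.
The clause (~q13) is unit, so q13 = 0.
The clause (~q33) is unit, so q33 = 0.
The clause (q31) is unit, so q31 = 1.
The clause (~q41) is unit, so q41 = 0.
The clause (q43) is unit, so q43 = 1.
That conflicts with the unit clause (~q43).
Neither q21 = 1 nor q21 = 0 works.
That branch fails; take q12 = 0 instead.
The clause (q13) is unit, so q13 = 1.
The clause (~q23) is unit, so q23 = 0.
The clause (~q33) is unit, so q33 = 0.
The clause (~q43) is unit, so q43 = 0.
Try q21 = 1.
The clause (~q31) is unit, so q31 = 0.
The clause (q32) is unit, so q32 = 1.
The clause (~q41) is unit, so q41 = 0.
The clause (q42) is unit, so q42 = 1.
That conflicts with the unit clause (~q42).
That branch fails; take q21 = 0 instead.
The clause (q22) is unit, so q22 = 1.
The clause (~q32) is unit, so q32 = 0.
The clause (q31) is unit, so q31 = 1.
The clause (~q41) is unit, so q41 = 0.
The clause (q42) is unit, so q42 = 1.
That conflicts with the unit clause (~q42).
Neither q21 = 1 nor q21 = 0 works.
Neither q12 = 1 nor q12 = 0 works.
That branch fails; take q11 = 1 instead.
The clause (~q21) is unit, so q21 = 0.
The clause (~q31) is unit, so q31 = 0.
The clause (~q41) is unit, so q41 = 0.
Try q22 = 1.
The clause (~q12) is unit, so q12 = 0.
The clause (~q32) is unit, so q32 = 0.
The clause (q33) is unit, so q33 = 1.
The clause (~q42) is unit, so q42 = 0.
The clause (q43) is unit, so q43 = 1.
That conflicts with the unit clause (~q43).
That branch fails; take q22 = 0 instead.
The clause (q23) is unit, so q23 = 1.
The clause (~q13) is unit, so q13 = 0.
The clause (~q33) is unit, so q33 = 0.
The clause (q32) is unit, so q32 = 1.
The clause (~q12) is unit, so q12 = 0.
The clause (~q42) is unit, so q42 = 0.
The clause (q43) is unit, so q43 = 1.
That conflicts with the unit clause (~q43).
Neither q22 = 1 nor q22 = 0 works.
Neither q11 = 1 nor q11 = 0 works.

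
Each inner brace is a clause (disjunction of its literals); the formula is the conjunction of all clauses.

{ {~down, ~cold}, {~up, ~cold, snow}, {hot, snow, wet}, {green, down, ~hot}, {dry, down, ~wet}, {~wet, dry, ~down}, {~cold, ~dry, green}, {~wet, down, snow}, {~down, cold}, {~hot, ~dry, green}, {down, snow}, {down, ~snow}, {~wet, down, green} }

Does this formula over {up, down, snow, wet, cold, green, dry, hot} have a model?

Unsatisfiable

Suppose down = 0.
The clause (snow) is unit, so snow = 1.
But (~snow) is also a unit clause — contradiction.
Backtrack on down: now try down = 1.
The clause (~cold) is unit, so cold = 0.
But (cold) is also a unit clause — contradiction.
Both values of down lead to a conflict.
No assignment satisfies every clause.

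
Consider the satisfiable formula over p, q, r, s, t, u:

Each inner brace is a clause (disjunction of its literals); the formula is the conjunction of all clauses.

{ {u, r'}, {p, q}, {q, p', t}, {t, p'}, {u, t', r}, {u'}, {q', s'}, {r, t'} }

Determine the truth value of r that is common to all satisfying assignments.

False

Suppose r = 1.
The clause (u) is unit, so u = 1.
That conflicts with the unit clause (u').
So every satisfying assignment has r = False.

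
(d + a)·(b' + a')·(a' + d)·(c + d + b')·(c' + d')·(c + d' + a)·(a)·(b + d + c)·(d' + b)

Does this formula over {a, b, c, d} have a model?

(a) alone gives a = 1.
(b') alone gives b = 0.
(d) alone gives d = 1.
That conflicts with the unit clause (d').
No assignment satisfies every clause.

Unsatisfiable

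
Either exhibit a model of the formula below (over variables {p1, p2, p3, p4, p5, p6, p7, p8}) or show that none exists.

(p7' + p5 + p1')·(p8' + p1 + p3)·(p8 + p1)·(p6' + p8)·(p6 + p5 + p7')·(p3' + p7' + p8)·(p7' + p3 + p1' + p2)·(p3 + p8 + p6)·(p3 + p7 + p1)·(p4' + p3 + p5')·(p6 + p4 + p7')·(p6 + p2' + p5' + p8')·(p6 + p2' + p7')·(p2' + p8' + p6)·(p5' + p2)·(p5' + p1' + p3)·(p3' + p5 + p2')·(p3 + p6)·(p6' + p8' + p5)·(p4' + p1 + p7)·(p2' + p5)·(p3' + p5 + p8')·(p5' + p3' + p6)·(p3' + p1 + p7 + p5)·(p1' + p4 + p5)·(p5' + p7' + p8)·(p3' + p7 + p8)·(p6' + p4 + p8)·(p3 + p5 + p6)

Suppose p8 = 1.
Suppose p1 = 1.
Suppose p7 = 1.
(p5) alone gives p5 = 1.
(p2) alone gives p2 = 1.
(p6) alone gives p6 = 1.
(p3) alone gives p3 = 1.
Every clause is now satisfied; p4 is unconstrained.

p1=1, p2=1, p3=1, p4=1, p5=1, p6=1, p7=1, p8=1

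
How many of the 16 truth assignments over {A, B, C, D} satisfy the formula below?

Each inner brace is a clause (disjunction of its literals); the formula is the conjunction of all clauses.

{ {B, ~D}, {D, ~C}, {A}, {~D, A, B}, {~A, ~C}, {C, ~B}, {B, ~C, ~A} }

There are 2^4 = 16 truth assignments over (A, B, C, D).
Check each against the 7 clauses (columns in the order A, B, C, D):
  F F F F  ✗ fails (A)
  F F F T  ✗ fails (B | ~D)
  F F T F  ✗ fails (D | ~C)
  F F T T  ✗ fails (B | ~D)
  F T F F  ✗ fails (A)
  F T F T  ✗ fails (A)
  F T T F  ✗ fails (D | ~C)
  F T T T  ✗ fails (A)
  T F F F  ✓ satisfies all
  T F F T  ✗ fails (B | ~D)
  T F T F  ✗ fails (D | ~C)
  T F T T  ✗ fails (B | ~D)
  T T F F  ✗ fails (C | ~B)
  T T F T  ✗ fails (C | ~B)
  T T T F  ✗ fails (D | ~C)
  T T T T  ✗ fails (~A | ~C)
1 of the 16 rows is a model.

1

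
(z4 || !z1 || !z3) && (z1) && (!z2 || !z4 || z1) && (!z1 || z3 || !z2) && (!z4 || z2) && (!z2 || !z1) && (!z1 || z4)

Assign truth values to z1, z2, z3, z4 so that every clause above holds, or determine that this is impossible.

The clause (z1) is unit, so z1 = true.
The clause (!z2) is unit, so z2 = false.
The clause (!z4) is unit, so z4 = false.
That conflicts with the unit clause (z4).

UNSATISFIABLE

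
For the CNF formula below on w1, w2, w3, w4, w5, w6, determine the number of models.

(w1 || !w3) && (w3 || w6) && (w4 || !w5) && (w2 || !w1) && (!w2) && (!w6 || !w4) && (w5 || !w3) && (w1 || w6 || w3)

1

There are 2^6 = 64 truth assignments over (w1, w2, w3, w4, w5, w6).
Split on w1. With w1 = true, the clauses containing w1 are satisfied and !w1 drops from the rest; 0 of the 2^5 = 32 assignments to the other variables satisfy what remains.
With w1 = false, by the same count on the reduced clause set, 1 assignment works.
(One model: w1=F, w2=F, w3=F, w4=F, w5=F, w6=T.)
Total: 0 + 1 = 1.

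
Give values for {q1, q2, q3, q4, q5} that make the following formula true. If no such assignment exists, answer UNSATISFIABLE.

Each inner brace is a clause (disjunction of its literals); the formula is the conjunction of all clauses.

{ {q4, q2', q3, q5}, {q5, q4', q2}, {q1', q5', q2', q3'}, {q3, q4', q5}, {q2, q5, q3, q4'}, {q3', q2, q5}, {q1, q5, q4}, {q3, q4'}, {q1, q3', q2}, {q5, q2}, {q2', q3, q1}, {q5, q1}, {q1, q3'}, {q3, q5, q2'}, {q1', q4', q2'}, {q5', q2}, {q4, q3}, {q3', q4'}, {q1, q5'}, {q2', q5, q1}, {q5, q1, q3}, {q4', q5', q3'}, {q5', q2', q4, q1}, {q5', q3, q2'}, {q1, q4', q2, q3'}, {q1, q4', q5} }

q1 ↦ 1, q2 ↦ 1, q3 ↦ 1, q4 ↦ 0, q5 ↦ 0

Case q3 = 1:
(q1) alone gives q1 = 1.
(q4') alone gives q4 = 0.
Case q5 = 0:
(q2) alone gives q2 = 1.
This assignment satisfies each clause.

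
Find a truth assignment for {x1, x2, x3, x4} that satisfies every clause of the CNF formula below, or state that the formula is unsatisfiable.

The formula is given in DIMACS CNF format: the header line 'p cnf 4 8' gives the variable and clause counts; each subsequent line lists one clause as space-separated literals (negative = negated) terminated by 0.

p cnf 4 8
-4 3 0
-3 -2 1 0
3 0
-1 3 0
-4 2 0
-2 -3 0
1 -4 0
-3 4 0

UNSATISFIABLE

Unit clause (x3) forces x3 = True.
Unit clause (¬x2) forces x2 = False.
Unit clause (¬x4) forces x4 = False.
But (x4) is also a unit clause — contradiction.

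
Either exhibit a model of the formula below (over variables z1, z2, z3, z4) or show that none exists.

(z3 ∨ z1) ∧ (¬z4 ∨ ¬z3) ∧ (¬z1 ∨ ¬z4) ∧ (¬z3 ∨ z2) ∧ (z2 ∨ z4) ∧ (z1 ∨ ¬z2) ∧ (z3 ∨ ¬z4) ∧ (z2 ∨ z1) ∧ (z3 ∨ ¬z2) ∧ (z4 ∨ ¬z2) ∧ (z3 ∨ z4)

Case z3 = True:
From the singleton clause (¬z4), z4 = False.
From the singleton clause (z2), z2 = True.
But (¬z2) is also a unit clause — contradiction.
Backtrack on z3: now try z3 = False.
From the singleton clause (z1), z1 = True.
From the singleton clause (¬z4), z4 = False.
But (z4) is also a unit clause — contradiction.
Either choice for z3 ends in contradiction.

UNSATISFIABLE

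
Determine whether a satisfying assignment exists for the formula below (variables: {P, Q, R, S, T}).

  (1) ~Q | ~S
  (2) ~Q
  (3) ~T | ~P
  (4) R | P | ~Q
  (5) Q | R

From the singleton clause (~Q), Q = 0.
From the singleton clause (R), R = 1.
Case T = 0:
All clauses hold; P, S can take either value.
A satisfying assignment: P ↦ 1,  Q ↦ 0,  R ↦ 1,  S ↦ 0,  T ↦ 0.

Yes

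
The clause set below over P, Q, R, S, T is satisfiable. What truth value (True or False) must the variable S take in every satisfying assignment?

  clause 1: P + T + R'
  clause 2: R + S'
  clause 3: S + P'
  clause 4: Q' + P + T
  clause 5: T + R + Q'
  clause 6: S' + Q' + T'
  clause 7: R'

False

Suppose S = 1.
(R) alone gives R = 1.
That conflicts with the unit clause (R').
So every satisfying assignment has S = False.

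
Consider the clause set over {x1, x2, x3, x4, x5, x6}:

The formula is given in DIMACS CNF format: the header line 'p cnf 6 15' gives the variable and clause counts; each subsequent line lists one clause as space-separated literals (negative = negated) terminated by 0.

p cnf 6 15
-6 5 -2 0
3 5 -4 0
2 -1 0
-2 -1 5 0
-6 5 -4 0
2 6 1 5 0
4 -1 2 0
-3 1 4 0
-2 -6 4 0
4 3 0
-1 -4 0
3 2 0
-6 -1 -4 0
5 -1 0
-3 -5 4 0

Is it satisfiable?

Branch on x2: set x2 = True.
Branch on x6: set x6 = False.
Branch on x1: set x1 = False.
Branch on x3: set x3 = True.
Unit clause (x4) forces x4 = True.
No clause remains; x5 is free.
A satisfying assignment: x1: False, x2: True, x3: True, x4: True, x5: True, x6: False.

Yes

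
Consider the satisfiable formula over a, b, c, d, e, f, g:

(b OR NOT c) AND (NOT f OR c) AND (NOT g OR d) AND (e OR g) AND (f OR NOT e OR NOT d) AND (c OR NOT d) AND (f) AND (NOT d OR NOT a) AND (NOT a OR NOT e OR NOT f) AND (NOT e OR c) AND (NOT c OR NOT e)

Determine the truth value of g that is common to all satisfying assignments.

True

Suppose g = false.
From the singleton clause (e), e = true.
From the singleton clause (f), f = true.
From the singleton clause (c), c = true.
That conflicts with the unit clause (NOT c).
So every satisfying assignment has g = True.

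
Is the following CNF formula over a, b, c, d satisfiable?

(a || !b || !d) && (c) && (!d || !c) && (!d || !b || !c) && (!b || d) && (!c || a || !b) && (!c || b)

Unsatisfiable

The clause (c) is unit, so c = true.
The clause (!d) is unit, so d = false.
The clause (!b) is unit, so b = false.
That conflicts with the unit clause (b).
No assignment satisfies every clause.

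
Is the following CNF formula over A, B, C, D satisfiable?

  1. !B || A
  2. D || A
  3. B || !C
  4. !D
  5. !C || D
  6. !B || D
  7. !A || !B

Unit clause (!D) forces D = false.
Unit clause (A) forces A = true.
Unit clause (!C) forces C = false.
Unit clause (!B) forces B = false.
This assignment satisfies each clause.
A satisfying assignment: A ↦ true, B ↦ false, C ↦ false, D ↦ false.

Satisfiable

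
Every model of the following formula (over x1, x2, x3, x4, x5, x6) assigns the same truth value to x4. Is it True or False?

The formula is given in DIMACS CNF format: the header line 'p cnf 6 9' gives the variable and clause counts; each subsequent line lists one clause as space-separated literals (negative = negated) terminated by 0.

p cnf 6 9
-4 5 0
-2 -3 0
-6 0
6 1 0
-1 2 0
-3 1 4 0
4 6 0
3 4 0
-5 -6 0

Suppose x4 = False.
The clause (¬x6) is unit, so x6 = False.
Now (x6) is unsatisfied and unit — conflict.
So every satisfying assignment has x4 = True.

True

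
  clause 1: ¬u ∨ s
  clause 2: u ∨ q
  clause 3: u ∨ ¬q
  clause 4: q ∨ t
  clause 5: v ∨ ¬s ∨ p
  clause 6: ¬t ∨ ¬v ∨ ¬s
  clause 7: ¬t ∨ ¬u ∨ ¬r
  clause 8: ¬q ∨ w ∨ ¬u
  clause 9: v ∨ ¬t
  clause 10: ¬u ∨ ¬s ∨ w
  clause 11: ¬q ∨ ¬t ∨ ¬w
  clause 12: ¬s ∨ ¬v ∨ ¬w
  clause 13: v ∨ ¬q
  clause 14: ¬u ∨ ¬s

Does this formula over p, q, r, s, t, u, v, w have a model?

No

Branch on u: set u = False.
Unit clause (q) forces q = True.
Now (¬q) is unsatisfied and unit — conflict.
Undo u and try u = True.
Unit clause (s) forces s = True.
Now (¬s) is unsatisfied and unit — conflict.
Either choice for u ends in contradiction.
No assignment satisfies every clause.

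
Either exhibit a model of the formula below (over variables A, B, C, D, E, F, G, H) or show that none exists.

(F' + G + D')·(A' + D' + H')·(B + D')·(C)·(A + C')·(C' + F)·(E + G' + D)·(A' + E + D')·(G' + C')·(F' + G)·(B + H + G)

UNSATISFIABLE

(C) alone gives C = 1.
(A) alone gives A = 1.
(F) alone gives F = 1.
(G') alone gives G = 0.
But (G) is also a unit clause — contradiction.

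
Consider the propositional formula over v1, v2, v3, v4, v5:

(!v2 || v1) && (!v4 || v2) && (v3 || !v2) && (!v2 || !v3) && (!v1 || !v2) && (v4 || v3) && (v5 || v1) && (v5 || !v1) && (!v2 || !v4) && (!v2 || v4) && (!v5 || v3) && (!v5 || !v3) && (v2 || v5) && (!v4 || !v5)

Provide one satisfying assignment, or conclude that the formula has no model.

Branch on v2: set v2 = false.
Unit clause (!v4) forces v4 = false.
Unit clause (v3) forces v3 = true.
Unit clause (!v5) forces v5 = false.
That conflicts with the unit clause (v5).
Undo v2 and try v2 = true.
Unit clause (v1) forces v1 = true.
That conflicts with the unit clause (!v1).
Either choice for v2 ends in contradiction.

UNSATISFIABLE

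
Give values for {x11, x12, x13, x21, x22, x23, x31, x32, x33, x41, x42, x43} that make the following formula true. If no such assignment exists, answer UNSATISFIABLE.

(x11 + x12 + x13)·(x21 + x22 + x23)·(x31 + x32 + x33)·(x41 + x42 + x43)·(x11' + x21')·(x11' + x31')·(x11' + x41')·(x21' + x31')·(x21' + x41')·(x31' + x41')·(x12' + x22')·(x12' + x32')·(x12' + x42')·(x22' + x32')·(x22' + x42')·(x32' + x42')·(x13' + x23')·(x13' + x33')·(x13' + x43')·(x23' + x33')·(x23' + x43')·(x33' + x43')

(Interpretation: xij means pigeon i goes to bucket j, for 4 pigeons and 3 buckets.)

Try x11 = 0.
Try x12 = 1.
Unit clause (x22') forces x22 = 0.
Unit clause (x32') forces x32 = 0.
Unit clause (x42') forces x42 = 0.
Try x21 = 1.
Unit clause (x31') forces x31 = 0.
Unit clause (x33) forces x33 = 1.
Unit clause (x41') forces x41 = 0.
Unit clause (x43) forces x43 = 1.
That conflicts with the unit clause (x43').
Undo x21 and try x21 = 0.
Unit clause (x23) forces x23 = 1.
Unit clause (x13') forces x13 = 0.
Unit clause (x33') forces x33 = 0.
Unit clause (x31) forces x31 = 1.
Unit clause (x41') forces x41 = 0.
Unit clause (x43) forces x43 = 1.
That conflicts with the unit clause (x43').
Both values of x21 lead to a conflict.
Undo x12 and try x12 = 0.
Unit clause (x13) forces x13 = 1.
Unit clause (x23') forces x23 = 0.
Unit clause (x33') forces x33 = 0.
Unit clause (x43') forces x43 = 0.
Try x21 = 1.
Unit clause (x31') forces x31 = 0.
Unit clause (x32) forces x32 = 1.
Unit clause (x41') forces x41 = 0.
Unit clause (x42) forces x42 = 1.
That conflicts with the unit clause (x42').
Undo x21 and try x21 = 0.
Unit clause (x22) forces x22 = 1.
Unit clause (x32') forces x32 = 0.
Unit clause (x31) forces x31 = 1.
Unit clause (x41') forces x41 = 0.
Unit clause (x42) forces x42 = 1.
That conflicts with the unit clause (x42').
Both values of x21 lead to a conflict.
Both values of x12 lead to a conflict.
Undo x11 and try x11 = 1.
Unit clause (x21') forces x21 = 0.
Unit clause (x31') forces x31 = 0.
Unit clause (x41') forces x41 = 0.
Try x22 = 1.
Unit clause (x12') forces x12 = 0.
Unit clause (x32') forces x32 = 0.
Unit clause (x33) forces x33 = 1.
Unit clause (x42') forces x42 = 0.
Unit clause (x43) forces x43 = 1.
That conflicts with the unit clause (x43').
Undo x22 and try x22 = 0.
Unit clause (x23) forces x23 = 1.
Unit clause (x13') forces x13 = 0.
Unit clause (x33') forces x33 = 0.
Unit clause (x32) forces x32 = 1.
Unit clause (x12') forces x12 = 0.
Unit clause (x42') forces x42 = 0.
Unit clause (x43) forces x43 = 1.
That conflicts with the unit clause (x43').
Both values of x22 lead to a conflict.
Both values of x11 lead to a conflict.

UNSATISFIABLE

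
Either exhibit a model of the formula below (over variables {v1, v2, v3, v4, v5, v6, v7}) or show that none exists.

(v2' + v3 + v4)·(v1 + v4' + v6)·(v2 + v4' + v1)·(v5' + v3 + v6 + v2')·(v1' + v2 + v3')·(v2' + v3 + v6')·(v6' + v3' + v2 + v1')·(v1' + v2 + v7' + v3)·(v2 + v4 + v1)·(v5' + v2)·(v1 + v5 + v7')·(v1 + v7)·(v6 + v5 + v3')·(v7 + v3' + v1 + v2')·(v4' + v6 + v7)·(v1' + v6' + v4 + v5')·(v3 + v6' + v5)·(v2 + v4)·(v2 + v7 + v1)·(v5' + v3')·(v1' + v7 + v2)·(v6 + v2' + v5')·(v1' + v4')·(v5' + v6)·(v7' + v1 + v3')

Branch on v5: set v5 = 0.
Branch on v1: set v1 = 1.
The clause (v4') is unit, so v4 = 0.
The clause (v2) is unit, so v2 = 1.
The clause (v3) is unit, so v3 = 1.
The clause (v6) is unit, so v6 = 1.
All clauses hold; v7 can take either value.

v1 ↦ 1; v2 ↦ 1; v3 ↦ 1; v4 ↦ 0; v5 ↦ 0; v6 ↦ 1; v7 ↦ 1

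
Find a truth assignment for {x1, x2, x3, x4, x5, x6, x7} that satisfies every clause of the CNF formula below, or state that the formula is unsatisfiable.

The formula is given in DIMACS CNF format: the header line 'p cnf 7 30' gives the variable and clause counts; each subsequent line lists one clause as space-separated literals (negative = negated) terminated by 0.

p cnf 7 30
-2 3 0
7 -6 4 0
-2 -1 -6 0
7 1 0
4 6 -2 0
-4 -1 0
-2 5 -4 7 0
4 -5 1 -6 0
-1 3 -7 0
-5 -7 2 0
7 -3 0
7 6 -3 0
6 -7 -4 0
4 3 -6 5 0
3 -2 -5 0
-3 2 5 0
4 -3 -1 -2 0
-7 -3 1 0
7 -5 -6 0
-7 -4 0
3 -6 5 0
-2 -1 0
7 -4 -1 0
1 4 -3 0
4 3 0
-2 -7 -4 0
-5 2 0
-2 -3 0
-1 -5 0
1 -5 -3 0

Suppose x2 = False.
From the singleton clause (¬x5), x5 = False.
From the singleton clause (¬x3), x3 = False.
From the singleton clause (¬x6), x6 = False.
From the singleton clause (x4), x4 = True.
From the singleton clause (¬x1), x1 = False.
From the singleton clause (x7), x7 = True.
That conflicts with the unit clause (¬x7).
Undo x2 and try x2 = True.
From the singleton clause (x3), x3 = True.
That conflicts with the unit clause (¬x3).
Both values of x2 lead to a conflict.

UNSATISFIABLE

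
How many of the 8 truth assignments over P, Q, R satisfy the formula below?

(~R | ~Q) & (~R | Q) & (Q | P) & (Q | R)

2

There are 2^3 = 8 truth assignments over (P, Q, R).
Split on P. With P = 1, the clauses containing P are satisfied and ~P drops from the rest; 1 of the 2^2 = 4 assignments to the other variables satisfy what remains.
With P = 0, by the same count on the reduced clause set, 1 assignment works.
Total: 1 + 1 = 2.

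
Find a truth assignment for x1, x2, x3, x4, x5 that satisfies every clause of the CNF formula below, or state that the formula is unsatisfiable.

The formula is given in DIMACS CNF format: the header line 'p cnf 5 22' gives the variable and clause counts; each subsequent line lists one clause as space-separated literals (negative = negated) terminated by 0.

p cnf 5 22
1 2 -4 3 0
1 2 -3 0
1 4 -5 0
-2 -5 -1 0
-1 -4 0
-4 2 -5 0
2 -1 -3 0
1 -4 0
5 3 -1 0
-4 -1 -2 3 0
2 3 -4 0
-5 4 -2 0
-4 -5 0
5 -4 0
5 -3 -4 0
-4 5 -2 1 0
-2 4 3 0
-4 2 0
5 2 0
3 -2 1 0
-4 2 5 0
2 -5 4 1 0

x1 ↦ True, x2 ↦ True, x3 ↦ True, x4 ↦ False, x5 ↦ False

Suppose x1 = True.
From the singleton clause (¬x4), x4 = False.
Suppose x2 = True.
From the singleton clause (¬x5), x5 = False.
From the singleton clause (x3), x3 = True.
This assignment satisfies each clause.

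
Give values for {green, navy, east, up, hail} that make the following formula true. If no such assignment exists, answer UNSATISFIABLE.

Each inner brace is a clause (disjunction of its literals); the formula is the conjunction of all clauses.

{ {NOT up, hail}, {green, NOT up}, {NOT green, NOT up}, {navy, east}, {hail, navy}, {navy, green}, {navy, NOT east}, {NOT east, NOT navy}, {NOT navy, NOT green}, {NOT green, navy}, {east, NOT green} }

green=false,  navy=true,  east=false,  up=false,  hail=false

Case up = false:
Case navy = true:
Unit clause (NOT east) forces east = false.
Unit clause (NOT green) forces green = false.
Every clause is now satisfied; hail is unconstrained.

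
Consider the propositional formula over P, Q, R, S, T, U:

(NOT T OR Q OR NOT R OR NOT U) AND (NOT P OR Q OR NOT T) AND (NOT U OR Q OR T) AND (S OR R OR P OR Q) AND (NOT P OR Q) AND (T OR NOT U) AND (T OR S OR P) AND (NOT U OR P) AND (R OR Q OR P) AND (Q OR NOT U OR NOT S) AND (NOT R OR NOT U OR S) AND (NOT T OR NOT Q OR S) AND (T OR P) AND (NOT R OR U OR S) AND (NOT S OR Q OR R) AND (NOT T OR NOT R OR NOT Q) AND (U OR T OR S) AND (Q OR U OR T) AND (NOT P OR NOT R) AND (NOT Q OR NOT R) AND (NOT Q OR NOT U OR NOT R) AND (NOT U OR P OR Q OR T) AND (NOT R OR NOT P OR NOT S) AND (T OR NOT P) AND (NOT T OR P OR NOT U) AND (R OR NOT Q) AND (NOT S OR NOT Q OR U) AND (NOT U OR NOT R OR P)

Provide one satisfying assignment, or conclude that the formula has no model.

P: false; Q: false; R: true; S: true; T: true; U: false

Branch on P: set P = false.
Unit clause (NOT U) forces U = false.
Unit clause (T) forces T = true.
Branch on R: set R = true.
Unit clause (S) forces S = true.
Unit clause (NOT Q) forces Q = false.
All clauses are satisfied.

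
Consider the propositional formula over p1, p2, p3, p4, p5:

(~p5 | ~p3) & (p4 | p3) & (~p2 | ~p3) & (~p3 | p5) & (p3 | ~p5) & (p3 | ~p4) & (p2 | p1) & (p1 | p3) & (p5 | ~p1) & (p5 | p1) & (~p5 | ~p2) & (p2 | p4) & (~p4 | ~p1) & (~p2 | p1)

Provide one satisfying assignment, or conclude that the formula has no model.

UNSATISFIABLE

Suppose p5 = 0.
The clause (~p3) is unit, so p3 = 0.
The clause (p4) is unit, so p4 = 1.
That conflicts with the unit clause (~p4).
That branch fails; take p5 = 1 instead.
The clause (~p3) is unit, so p3 = 0.
That conflicts with the unit clause (p3).
Either choice for p5 ends in contradiction.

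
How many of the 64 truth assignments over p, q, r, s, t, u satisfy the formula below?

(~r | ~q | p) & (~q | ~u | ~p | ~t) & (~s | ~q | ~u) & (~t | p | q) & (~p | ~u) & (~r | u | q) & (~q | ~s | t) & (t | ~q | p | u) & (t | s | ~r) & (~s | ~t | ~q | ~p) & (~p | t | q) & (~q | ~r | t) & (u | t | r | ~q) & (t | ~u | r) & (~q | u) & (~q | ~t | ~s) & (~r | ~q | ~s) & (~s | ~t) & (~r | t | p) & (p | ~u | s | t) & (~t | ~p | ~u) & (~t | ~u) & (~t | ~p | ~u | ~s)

There are 2^6 = 64 truth assignments over (p, q, r, s, t, u).
Split on u. With u = 1, the clauses containing u are satisfied and ~u drops from the rest; 0 of the 2^5 = 32 assignments to the other variables satisfy what remains.
With u = 0, by the same count on the reduced clause set, 3 assignments work.
(One model: p=F, q=F, r=F, s=F, t=F, u=F.)
Total: 0 + 3 = 3.

3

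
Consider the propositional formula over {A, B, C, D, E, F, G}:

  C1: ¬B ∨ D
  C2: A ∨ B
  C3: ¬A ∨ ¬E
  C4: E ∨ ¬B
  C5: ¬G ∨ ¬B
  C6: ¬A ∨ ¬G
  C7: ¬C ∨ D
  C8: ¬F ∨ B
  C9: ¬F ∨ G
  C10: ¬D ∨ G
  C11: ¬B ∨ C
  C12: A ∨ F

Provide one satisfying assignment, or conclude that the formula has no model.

Suppose B = False.
(A) alone gives A = True.
(¬E) alone gives E = False.
(¬G) alone gives G = False.
(¬F) alone gives F = False.
(¬D) alone gives D = False.
(¬C) alone gives C = False.
All clauses are satisfied.

A: True, B: False, C: False, D: False, E: False, F: False, G: False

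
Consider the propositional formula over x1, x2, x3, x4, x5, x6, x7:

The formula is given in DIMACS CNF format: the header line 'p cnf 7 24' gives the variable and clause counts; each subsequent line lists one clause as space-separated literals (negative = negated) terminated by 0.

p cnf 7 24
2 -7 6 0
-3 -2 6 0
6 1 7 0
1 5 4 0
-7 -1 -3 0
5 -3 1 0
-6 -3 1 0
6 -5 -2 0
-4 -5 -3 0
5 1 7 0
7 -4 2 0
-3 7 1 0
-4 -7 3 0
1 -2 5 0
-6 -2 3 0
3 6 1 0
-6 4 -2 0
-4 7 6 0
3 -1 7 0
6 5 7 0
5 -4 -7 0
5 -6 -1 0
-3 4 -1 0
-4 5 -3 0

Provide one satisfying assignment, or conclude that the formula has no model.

Suppose x2 = True.
Suppose x3 = False.
The clause (¬x6) is unit, so x6 = False.
The clause (¬x5) is unit, so x5 = False.
The clause (x1) is unit, so x1 = True.
The clause (x7) is unit, so x7 = True.
The clause (¬x4) is unit, so x4 = False.
All clauses are satisfied.

x1 ↦ True; x2 ↦ True; x3 ↦ False; x4 ↦ False; x5 ↦ False; x6 ↦ False; x7 ↦ True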